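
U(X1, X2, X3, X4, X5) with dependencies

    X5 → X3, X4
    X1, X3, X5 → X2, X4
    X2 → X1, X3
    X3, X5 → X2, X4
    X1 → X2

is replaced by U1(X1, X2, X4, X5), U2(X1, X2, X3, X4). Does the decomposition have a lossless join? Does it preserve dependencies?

lossless and dependency-preserving

Lossless test: (X1, X2, X4)⁺ = {X1, X2, X3, X4}, which contains all of one fragment — lossless.
Dependency preservation: X5 → X3, X4; X1, X3, X5 → X2, X4; X3, X5 → X2, X4 are not contained in any single fragment, but the restricted closure of each left-hand side across the fragments still reaches the right-hand side; the remaining FDs each lie inside some fragment. All dependencies are preserved.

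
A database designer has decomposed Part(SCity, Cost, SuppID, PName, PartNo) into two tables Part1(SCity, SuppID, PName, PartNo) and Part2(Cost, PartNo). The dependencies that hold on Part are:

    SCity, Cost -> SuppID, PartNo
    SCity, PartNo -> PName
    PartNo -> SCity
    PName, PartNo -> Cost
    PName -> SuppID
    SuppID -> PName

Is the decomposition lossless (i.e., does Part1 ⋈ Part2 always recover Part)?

Yes

Common attributes: Part1 ∩ Part2 = {PartNo}.
Closure of {PartNo}: PartNo → SCity applies, adding SCity; SCity, PartNo → PName applies, adding PName; PName, PartNo → Cost applies, adding Cost; PName → SuppID applies, adding SuppID. So (PartNo)⁺ = {SCity, Cost, SuppID, PName, PartNo}.
This closure contains every attribute of Part1, so Part1 ∩ Part2 → Part1. The join is lossless.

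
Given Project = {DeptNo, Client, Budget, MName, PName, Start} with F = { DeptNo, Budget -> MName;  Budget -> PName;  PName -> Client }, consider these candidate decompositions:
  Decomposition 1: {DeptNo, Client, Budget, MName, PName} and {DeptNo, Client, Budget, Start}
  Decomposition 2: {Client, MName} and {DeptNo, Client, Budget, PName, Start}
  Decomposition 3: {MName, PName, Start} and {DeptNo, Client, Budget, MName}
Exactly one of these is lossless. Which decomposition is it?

Decomposition 1

Decomposition 1: common = {DeptNo, Client, Budget}, closure = {DeptNo, Client, Budget, MName, PName} → lossless.
Decomposition 2: common = {Client}, closure = {Client} → lossy.
Decomposition 3: common = {MName}, closure = {MName} → lossy.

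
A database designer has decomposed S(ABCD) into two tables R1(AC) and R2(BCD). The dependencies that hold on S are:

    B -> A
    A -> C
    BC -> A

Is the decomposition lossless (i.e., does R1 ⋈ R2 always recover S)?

No

Common attributes: R1 ∩ R2 = {C}.
No dependency enlarges {C}, so (C)⁺ = {C}.
The closure contains neither all of R1 = {AC} nor all of R2 = {BCD}, so the common attributes are not a superkey of either fragment. The join is lossy.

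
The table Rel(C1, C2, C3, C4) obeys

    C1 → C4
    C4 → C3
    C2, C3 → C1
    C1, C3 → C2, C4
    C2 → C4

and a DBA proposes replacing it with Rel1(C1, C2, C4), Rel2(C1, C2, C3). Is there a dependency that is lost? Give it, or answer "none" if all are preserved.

Check C4 → C3: no single fragment contains all of {C3, C4}, and the restricted closure of {C4} across the fragments never reaches {C3}.
C1 → C4 is preserved.
C2, C3 → C1 is preserved.
C1, C3 → C2, C4 is preserved.
C2 → C4 is preserved.

C4 → C3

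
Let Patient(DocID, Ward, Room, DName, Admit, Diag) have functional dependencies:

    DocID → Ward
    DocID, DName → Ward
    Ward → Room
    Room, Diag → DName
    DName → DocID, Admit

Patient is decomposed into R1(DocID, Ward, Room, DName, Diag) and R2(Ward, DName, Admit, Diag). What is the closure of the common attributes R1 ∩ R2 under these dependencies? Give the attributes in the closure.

DocID, Ward, Room, DName, Admit, Diag

R1 ∩ R2 = {Ward, DName, Diag}.
Ward → Room applies, adding Room
DName → DocID, Admit applies, adding DocID, Admit
Closure: {DocID, Ward, Room, DName, Admit, Diag}.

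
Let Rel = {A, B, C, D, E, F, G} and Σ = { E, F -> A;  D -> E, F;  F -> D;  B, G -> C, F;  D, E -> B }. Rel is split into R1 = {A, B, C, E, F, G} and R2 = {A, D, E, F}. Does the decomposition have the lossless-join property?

Common attributes: R1 ∩ R2 = {A, E, F}.
Closure of {A, E, F}: F → D applies, adding D; D, E → B applies, adding B. So (A, E, F)⁺ = {A, B, D, E, F}.
This closure contains every attribute of R2, so R1 ∩ R2 → R2. The join is lossless.

Yes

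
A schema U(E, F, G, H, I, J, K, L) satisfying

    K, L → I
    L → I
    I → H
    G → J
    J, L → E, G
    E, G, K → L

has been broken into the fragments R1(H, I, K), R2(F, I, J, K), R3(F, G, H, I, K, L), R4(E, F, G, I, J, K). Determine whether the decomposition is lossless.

No

Chase test. Columns are E, F, G, H, I, J, K, L; row i has aⱼ where attribute j ∈ Ri, else bᵢⱼ.
Initial tableau (one row per fragment):
  row 1: b11 b12 b13 a4 a5 b16 a7 b18
  row 2: b21 a2 b23 b24 a5 a6 a7 b28
  row 3: b31 a2 a3 a4 a5 b36 a7 a8
  row 4: a1 a2 a3 b44 a5 a6 a7 b48
Rows 1 and 2 agree on I; apply I→H and equate their H entries.
Rows 1 and 4 agree on I; apply I→H and equate their H entries.
Rows 3 and 4 agree on G; apply G→J and equate their J entries.
No row becomes fully distinguished — the join is lossy.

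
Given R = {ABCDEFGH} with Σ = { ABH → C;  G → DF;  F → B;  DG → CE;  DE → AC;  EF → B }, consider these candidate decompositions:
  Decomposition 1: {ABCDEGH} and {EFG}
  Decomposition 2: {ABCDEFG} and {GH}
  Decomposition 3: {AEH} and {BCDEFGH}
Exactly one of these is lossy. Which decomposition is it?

Decomposition 3

Decomposition 1: common = {EG}, closure = {ABCDEFG} → lossless.
Decomposition 2: common = {G}, closure = {ABCDEFG} → lossless.
Decomposition 3: common = {EH}, closure = {EH} → lossy.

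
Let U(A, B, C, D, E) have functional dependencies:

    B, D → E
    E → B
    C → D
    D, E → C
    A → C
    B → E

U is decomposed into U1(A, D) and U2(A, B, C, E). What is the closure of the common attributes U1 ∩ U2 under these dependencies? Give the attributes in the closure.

U1 ∩ U2 = {A}.
A → C applies, adding C
C → D applies, adding D
Closure: {A, C, D}.

A, C, D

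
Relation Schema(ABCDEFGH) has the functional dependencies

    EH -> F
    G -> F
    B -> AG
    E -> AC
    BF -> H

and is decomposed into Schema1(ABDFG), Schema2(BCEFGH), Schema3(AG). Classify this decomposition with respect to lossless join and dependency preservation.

lossy and not dependency-preserving

Lossless test (chase): Rows 1 and 3 agree on G; apply G→F and equate their F entries. Rows 1 and 2 agree on B; apply B→AG and equate their AG entries. Rows 1 and 2 agree on BF; apply BF→H and equate their H entries. No row becomes fully distinguished — the join is lossy.
Dependency preservation: the restricted closure of {E} across the fragments never reaches {AC}, so E → AC cannot be enforced without a join — not preserved.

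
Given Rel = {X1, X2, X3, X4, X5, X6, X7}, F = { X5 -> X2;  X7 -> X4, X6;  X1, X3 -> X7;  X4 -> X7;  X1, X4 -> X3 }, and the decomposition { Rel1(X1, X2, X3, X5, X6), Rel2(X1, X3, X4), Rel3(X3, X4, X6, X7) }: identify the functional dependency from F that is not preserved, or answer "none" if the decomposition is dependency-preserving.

X5 → X2 lies within Rel1.
X7 → X4, X6 lies within Rel3.
X1, X3 → X7: restricted closure across fragments reaches X7.
X4 → X7 lies within Rel3.
X1, X4 → X3 lies within Rel2.
Every dependency is enforceable on the fragments, so the decomposition is dependency-preserving.

none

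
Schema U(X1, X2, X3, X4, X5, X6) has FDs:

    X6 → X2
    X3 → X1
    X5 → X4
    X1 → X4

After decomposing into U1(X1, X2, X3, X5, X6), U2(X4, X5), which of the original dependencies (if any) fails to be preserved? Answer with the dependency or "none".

X1 → X4

Check X1 → X4: no single fragment contains all of {X1, X4}, and the restricted closure of {X1} across the fragments never reaches {X4}.
X6 → X2 is preserved.
X3 → X1 is preserved.
X5 → X4 is preserved.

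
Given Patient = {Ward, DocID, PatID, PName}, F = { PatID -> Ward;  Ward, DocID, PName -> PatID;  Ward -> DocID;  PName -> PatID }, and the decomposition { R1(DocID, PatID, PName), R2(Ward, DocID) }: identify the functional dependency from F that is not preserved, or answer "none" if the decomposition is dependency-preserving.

Check PatID → Ward: no single fragment contains all of {Ward, PatID}, and the restricted closure of {PatID} across the fragments never reaches {Ward}.
Ward, DocID, PName → PatID is preserved.
Ward → DocID is preserved.
PName → PatID is preserved.

PatID -> Ward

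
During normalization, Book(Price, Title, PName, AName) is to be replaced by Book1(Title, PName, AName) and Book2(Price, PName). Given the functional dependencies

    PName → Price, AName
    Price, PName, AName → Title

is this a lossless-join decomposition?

Yes

Common attributes: Book1 ∩ Book2 = {PName}.
Closure of {PName}: PName → Price, AName applies, adding Price, AName; Price, PName, AName → Title applies, adding Title. So (PName)⁺ = {Price, Title, PName, AName}.
This closure contains every attribute of Book1, so Book1 ∩ Book2 → Book1. The join is lossless.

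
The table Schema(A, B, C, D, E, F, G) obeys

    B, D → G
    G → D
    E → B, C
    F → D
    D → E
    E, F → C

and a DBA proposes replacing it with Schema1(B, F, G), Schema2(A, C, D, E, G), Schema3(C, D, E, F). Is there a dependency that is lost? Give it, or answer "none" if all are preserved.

E → B, C

Check E → B, C: no single fragment contains all of {B, C, E}, and the restricted closure of {E} across the fragments never reaches {B, C}.
B, D → G is preserved.
G → D is preserved.
F → D is preserved.
D → E is preserved.
E, F → C is preserved.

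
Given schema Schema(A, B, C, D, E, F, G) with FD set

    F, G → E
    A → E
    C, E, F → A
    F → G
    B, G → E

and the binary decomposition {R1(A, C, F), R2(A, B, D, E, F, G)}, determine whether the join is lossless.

Common attributes: R1 ∩ R2 = {A, F}.
Closure of {A, F}: A → E applies, adding E; F → G applies, adding G. So (A, F)⁺ = {A, E, F, G}.
The closure contains neither all of R1 = {A, C, F} nor all of R2 = {A, B, D, E, F, G}, so the common attributes are not a superkey of either fragment. The join is lossy.

No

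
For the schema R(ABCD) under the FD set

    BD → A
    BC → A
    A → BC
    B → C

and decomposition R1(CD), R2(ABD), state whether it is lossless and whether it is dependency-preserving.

Lossless test: (D)⁺ = {D}, which is a superkey of neither fragment — lossy.
Dependency preservation: the restricted closure of {A} across the fragments never reaches {BC}, so A → BC cannot be enforced without a join — not preserved.

lossy and not dependency-preserving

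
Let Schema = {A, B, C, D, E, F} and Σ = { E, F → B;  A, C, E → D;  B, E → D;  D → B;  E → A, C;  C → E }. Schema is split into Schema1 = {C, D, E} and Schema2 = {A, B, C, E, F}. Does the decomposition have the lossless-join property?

Common attributes: Schema1 ∩ Schema2 = {C, E}.
Closure of {C, E}: E → A, C applies, adding A; A, C, E → D applies, adding D; D → B applies, adding B. So (C, E)⁺ = {A, B, C, D, E}.
This closure contains every attribute of Schema1, so Schema1 ∩ Schema2 → Schema1. The join is lossless.

Yes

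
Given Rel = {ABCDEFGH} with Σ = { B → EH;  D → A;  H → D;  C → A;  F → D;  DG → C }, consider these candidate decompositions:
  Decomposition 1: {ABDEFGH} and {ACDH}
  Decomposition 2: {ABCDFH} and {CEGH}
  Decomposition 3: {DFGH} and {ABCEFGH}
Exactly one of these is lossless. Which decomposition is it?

Decomposition 3

Decomposition 1: common = {ADH}, closure = {ADH} → lossy.
Decomposition 2: common = {CH}, closure = {ACDH} → lossy.
Decomposition 3: common = {FGH}, closure = {ACDFGH} → lossless.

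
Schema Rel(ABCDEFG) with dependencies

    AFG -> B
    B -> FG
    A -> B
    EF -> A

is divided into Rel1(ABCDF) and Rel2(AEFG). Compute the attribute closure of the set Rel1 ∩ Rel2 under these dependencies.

Rel1 ∩ Rel2 = {AF}.
A → B applies, adding B
B → FG applies, adding G
Closure: {ABFG}.

ABFG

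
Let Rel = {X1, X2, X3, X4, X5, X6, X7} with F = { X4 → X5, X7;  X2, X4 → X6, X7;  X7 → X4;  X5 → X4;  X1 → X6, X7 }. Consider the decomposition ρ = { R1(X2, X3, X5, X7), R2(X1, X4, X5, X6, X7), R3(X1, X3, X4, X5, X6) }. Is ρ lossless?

Chase test. Columns are X1, X2, X3, X4, X5, X6, X7; row i has aⱼ where attribute j ∈ Ri, else bᵢⱼ.
Initial tableau (one row per fragment):
  row 1: b11 a2 a3 b14 a5 b16 a7
  row 2: a1 b22 b23 a4 a5 a6 a7
  row 3: a1 b32 a3 a4 a5 a6 b37
Rows 2 and 3 agree on X4; apply X4→X5, X7 and equate their X5, X7 entries.
Rows 1 and 2 agree on X7; apply X7→X4 and equate their X4 entries.
No row becomes fully distinguished — the join is lossy.

No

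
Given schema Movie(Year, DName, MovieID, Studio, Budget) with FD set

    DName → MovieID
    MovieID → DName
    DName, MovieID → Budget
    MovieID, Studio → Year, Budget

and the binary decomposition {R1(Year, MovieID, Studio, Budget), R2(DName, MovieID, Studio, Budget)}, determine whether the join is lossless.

Common attributes: R1 ∩ R2 = {MovieID, Studio, Budget}.
Closure of {MovieID, Studio, Budget}: MovieID → DName applies, adding DName; MovieID, Studio → Year, Budget applies, adding Year. So (MovieID, Studio, Budget)⁺ = {Year, DName, MovieID, Studio, Budget}.
This closure contains every attribute of R1, so R1 ∩ R2 → R1. The join is lossless.

Yes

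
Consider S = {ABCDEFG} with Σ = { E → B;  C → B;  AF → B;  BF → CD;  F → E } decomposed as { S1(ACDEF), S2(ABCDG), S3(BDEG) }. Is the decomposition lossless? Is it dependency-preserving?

lossy but dependency-preserving

Lossless test (chase): Rows 1 and 3 agree on E; apply E→B and equate their B entries. No row becomes fully distinguished — the join is lossy.
Dependency preservation: AF → B; BF → CD are not contained in any single fragment, but the restricted closure of each left-hand side across the fragments still reaches the right-hand side; the remaining FDs each lie inside some fragment. All dependencies are preserved.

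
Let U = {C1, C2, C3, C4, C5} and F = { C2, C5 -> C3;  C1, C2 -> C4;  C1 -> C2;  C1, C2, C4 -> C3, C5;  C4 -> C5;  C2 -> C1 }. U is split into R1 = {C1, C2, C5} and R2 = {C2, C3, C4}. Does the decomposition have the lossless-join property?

Yes

Common attributes: R1 ∩ R2 = {C2}.
Closure of {C2}: C2 → C1 applies, adding C1; C1, C2 → C4 applies, adding C4; C1, C2, C4 → C3, C5 applies, adding C3, C5. So (C2)⁺ = {C1, C2, C3, C4, C5}.
This closure contains every attribute of R1, so R1 ∩ R2 → R1. The join is lossless.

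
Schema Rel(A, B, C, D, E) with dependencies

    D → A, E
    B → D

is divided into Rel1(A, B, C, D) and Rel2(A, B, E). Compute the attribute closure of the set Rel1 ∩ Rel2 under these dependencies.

Rel1 ∩ Rel2 = {A, B}.
B → D applies, adding D
D → A, E applies, adding E
Closure: {A, B, D, E}.

A, B, D, E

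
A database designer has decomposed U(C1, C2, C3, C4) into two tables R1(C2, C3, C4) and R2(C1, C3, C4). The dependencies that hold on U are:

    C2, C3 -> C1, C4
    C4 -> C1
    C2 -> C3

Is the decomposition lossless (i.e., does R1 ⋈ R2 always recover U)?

Yes

Common attributes: R1 ∩ R2 = {C3, C4}.
Closure of {C3, C4}: C4 → C1 applies, adding C1. So (C3, C4)⁺ = {C1, C3, C4}.
This closure contains every attribute of R2, so R1 ∩ R2 → R2. The join is lossless.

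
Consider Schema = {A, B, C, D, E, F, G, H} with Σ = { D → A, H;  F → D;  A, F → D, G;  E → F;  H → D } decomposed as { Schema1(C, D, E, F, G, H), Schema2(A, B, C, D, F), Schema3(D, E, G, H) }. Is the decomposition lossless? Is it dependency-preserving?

lossy but dependency-preserving

Lossless test (chase): Rows 1 and 2 agree on D; apply D→A, H and equate their A, H entries. Rows 1 and 3 agree on D; apply D→A, H and equate their A, H entries. Rows 1 and 2 agree on A, F; apply A, F→D, G and equate their D, G entries. Rows 1 and 3 agree on E; apply E→F and equate their F entries. No row becomes fully distinguished — the join is lossy.
Dependency preservation: D → A, H; A, F → D, G are not contained in any single fragment, but the restricted closure of each left-hand side across the fragments still reaches the right-hand side; the remaining FDs each lie inside some fragment. All dependencies are preserved.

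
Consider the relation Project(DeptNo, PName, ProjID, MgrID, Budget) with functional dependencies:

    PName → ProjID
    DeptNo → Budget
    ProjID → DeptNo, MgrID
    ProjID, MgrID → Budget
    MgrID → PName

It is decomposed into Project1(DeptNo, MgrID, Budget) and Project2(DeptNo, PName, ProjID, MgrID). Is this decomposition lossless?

Yes

Common attributes: Project1 ∩ Project2 = {DeptNo, MgrID}.
Closure of {DeptNo, MgrID}: DeptNo → Budget applies, adding Budget; MgrID → PName applies, adding PName; PName → ProjID applies, adding ProjID. So (DeptNo, MgrID)⁺ = {DeptNo, PName, ProjID, MgrID, Budget}.
This closure contains every attribute of Project1, so Project1 ∩ Project2 → Project1. The join is lossless.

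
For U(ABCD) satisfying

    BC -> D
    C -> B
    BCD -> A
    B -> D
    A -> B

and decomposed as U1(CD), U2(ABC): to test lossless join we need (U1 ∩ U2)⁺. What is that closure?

ABCD

U1 ∩ U2 = {C}.
C → B applies, adding B
B → D applies, adding D
BCD → A applies, adding A
Closure: {ABCD}.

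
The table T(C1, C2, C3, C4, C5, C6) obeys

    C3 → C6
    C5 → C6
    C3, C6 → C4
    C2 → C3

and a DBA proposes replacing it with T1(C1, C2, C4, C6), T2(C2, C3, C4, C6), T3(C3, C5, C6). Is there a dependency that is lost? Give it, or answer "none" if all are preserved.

C3 → C6 lies within T2.
C5 → C6 lies within T3.
C3, C6 → C4 lies within T2.
C2 → C3 lies within T2.
Every dependency is enforceable on the fragments, so the decomposition is dependency-preserving.

none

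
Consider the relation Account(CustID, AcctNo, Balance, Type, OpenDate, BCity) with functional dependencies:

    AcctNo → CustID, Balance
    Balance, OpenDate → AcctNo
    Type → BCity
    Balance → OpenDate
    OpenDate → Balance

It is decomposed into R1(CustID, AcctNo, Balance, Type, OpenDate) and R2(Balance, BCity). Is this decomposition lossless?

Common attributes: R1 ∩ R2 = {Balance}.
Closure of {Balance}: Balance → OpenDate applies, adding OpenDate; Balance, OpenDate → AcctNo applies, adding AcctNo; AcctNo → CustID, Balance applies, adding CustID. So (Balance)⁺ = {CustID, AcctNo, Balance, OpenDate}.
The closure contains neither all of R1 = {CustID, AcctNo, Balance, Type, OpenDate} nor all of R2 = {Balance, BCity}, so the common attributes are not a superkey of either fragment. The join is lossy.

No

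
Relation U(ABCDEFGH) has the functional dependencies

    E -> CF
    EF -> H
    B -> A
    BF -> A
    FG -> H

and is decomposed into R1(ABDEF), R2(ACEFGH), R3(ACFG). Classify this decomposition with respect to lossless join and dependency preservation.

lossy but dependency-preserving

Lossless test (chase): Rows 1 and 2 agree on E; apply E→CF and equate their CF entries. Rows 1 and 2 agree on EF; apply EF→H and equate their H entries. Rows 2 and 3 agree on FG; apply FG→H and equate their H entries. No row becomes fully distinguished — the join is lossy.
Dependency preservation: every FD's attributes lie within a single fragment, so each can be enforced locally — preserved.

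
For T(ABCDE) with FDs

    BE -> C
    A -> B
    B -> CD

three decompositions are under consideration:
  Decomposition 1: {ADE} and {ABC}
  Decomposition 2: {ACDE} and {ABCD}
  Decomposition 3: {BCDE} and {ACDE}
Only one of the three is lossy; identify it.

Decomposition 3

Decomposition 1: common = {A}, closure = {ABCD} → lossless.
Decomposition 2: common = {ACD}, closure = {ABCD} → lossless.
Decomposition 3: common = {CDE}, closure = {CDE} → lossy.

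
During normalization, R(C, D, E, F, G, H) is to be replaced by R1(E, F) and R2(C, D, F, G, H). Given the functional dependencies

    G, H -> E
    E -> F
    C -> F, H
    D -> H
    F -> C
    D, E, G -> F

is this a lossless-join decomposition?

No

Common attributes: R1 ∩ R2 = {F}.
Closure of {F}: F → C applies, adding C; C → F, H applies, adding H. So (F)⁺ = {C, F, H}.
The closure contains neither all of R1 = {E, F} nor all of R2 = {C, D, F, G, H}, so the common attributes are not a superkey of either fragment. The join is lossy.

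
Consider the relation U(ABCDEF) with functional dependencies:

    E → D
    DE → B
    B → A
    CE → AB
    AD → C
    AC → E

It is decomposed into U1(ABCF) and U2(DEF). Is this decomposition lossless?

Common attributes: U1 ∩ U2 = {F}.
No dependency enlarges {F}, so (F)⁺ = {F}.
The closure contains neither all of U1 = {ABCF} nor all of U2 = {DEF}, so the common attributes are not a superkey of either fragment. The join is lossy.

No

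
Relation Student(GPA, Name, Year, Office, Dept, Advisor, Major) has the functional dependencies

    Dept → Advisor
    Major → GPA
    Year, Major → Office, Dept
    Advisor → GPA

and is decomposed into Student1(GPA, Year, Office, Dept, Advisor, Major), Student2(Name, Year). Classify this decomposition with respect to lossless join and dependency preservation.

lossy but dependency-preserving

Lossless test: (Year)⁺ = {Year}, which is a superkey of neither fragment — lossy.
Dependency preservation: every FD's attributes lie within a single fragment, so each can be enforced locally — preserved.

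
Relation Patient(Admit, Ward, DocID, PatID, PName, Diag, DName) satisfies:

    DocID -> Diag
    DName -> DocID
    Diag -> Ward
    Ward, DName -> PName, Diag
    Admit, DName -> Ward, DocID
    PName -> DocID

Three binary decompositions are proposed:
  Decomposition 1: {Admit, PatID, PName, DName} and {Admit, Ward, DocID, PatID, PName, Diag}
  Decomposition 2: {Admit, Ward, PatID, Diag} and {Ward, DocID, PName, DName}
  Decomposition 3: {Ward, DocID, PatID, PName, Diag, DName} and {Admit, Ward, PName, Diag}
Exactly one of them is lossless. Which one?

Decomposition 1

Decomposition 1: common = {Admit, PatID, PName}, closure = {Admit, Ward, DocID, PatID, PName, Diag} → lossless.
Decomposition 2: common = {Ward}, closure = {Ward} → lossy.
Decomposition 3: common = {Ward, PName, Diag}, closure = {Ward, DocID, PName, Diag} → lossy.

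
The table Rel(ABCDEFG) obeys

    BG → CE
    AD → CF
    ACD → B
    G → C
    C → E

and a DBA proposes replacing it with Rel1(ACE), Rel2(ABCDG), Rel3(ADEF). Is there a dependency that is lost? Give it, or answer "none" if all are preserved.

BG → CE: restricted closure across fragments reaches CE.
AD → CF: restricted closure across fragments reaches CF.
ACD → B lies within Rel2.
G → C lies within Rel2.
C → E lies within Rel1.
Every dependency is enforceable on the fragments, so the decomposition is dependency-preserving.

none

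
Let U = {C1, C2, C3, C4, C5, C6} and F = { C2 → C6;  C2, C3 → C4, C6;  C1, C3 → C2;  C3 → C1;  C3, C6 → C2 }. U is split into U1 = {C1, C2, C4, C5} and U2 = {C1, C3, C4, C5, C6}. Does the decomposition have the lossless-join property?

No

Common attributes: U1 ∩ U2 = {C1, C4, C5}.
No dependency enlarges {C1, C4, C5}, so (C1, C4, C5)⁺ = {C1, C4, C5}.
The closure contains neither all of U1 = {C1, C2, C4, C5} nor all of U2 = {C1, C3, C4, C5, C6}, so the common attributes are not a superkey of either fragment. The join is lossy.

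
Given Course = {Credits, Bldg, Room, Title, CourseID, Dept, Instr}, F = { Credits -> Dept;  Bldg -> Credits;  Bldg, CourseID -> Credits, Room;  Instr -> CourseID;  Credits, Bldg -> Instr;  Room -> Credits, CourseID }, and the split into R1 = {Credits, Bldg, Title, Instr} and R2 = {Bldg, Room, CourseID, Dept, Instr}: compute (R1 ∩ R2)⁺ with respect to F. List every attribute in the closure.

Credits, Bldg, Room, CourseID, Dept, Instr

R1 ∩ R2 = {Bldg, Instr}.
Bldg → Credits applies, adding Credits
Instr → CourseID applies, adding CourseID
Credits → Dept applies, adding Dept
Bldg, CourseID → Credits, Room applies, adding Room
Closure: {Credits, Bldg, Room, CourseID, Dept, Instr}.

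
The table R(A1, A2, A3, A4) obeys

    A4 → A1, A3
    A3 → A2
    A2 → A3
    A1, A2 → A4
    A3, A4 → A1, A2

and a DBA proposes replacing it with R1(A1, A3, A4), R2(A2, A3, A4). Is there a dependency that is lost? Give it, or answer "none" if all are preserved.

A4 → A1, A3 lies within R1.
A3 → A2 lies within R2.
A2 → A3 lies within R2.
A1, A2 → A4: restricted closure across fragments reaches A4.
A3, A4 → A1, A2: restricted closure across fragments reaches A1, A2.
Every dependency is enforceable on the fragments, so the decomposition is dependency-preserving.

none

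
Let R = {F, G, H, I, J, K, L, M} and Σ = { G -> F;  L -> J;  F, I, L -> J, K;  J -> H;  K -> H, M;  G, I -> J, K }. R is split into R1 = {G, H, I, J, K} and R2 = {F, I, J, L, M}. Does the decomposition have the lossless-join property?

Common attributes: R1 ∩ R2 = {I, J}.
Closure of {I, J}: J → H applies, adding H. So (I, J)⁺ = {H, I, J}.
The closure contains neither all of R1 = {G, H, I, J, K} nor all of R2 = {F, I, J, L, M}, so the common attributes are not a superkey of either fragment. The join is lossy.

No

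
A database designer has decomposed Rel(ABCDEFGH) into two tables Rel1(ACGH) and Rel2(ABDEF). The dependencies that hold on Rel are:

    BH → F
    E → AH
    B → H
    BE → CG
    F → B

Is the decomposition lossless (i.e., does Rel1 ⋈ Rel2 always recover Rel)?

Common attributes: Rel1 ∩ Rel2 = {A}.
No dependency enlarges {A}, so (A)⁺ = {A}.
The closure contains neither all of Rel1 = {ACGH} nor all of Rel2 = {ABDEF}, so the common attributes are not a superkey of either fragment. The join is lossy.

No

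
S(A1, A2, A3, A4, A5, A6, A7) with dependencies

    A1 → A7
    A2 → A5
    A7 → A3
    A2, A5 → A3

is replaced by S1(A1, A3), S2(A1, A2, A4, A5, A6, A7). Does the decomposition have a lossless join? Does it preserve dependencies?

lossless but not dependency-preserving

Lossless test: (A1)⁺ = {A1, A3, A7}, which contains all of one fragment — lossless.
Dependency preservation: the restricted closure of {A7} across the fragments never reaches {A3}, so A7 → A3 cannot be enforced without a join — not preserved.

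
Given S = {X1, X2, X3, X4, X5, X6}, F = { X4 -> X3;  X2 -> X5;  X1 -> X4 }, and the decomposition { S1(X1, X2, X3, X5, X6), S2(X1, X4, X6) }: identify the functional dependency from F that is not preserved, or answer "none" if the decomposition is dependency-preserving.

Check X4 → X3: no single fragment contains all of {X3, X4}, and the restricted closure of {X4} across the fragments never reaches {X3}.
X2 → X5 is preserved.
X1 → X4 is preserved.

X4 -> X3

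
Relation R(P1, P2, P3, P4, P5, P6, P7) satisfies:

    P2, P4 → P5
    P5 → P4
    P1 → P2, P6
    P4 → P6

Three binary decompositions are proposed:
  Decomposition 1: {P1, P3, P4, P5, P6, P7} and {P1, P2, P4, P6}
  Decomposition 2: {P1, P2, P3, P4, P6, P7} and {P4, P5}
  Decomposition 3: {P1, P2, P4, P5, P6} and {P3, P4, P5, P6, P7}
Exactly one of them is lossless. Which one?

Decomposition 1

Decomposition 1: common = {P1, P4, P6}, closure = {P1, P2, P4, P5, P6} → lossless.
Decomposition 2: common = {P4}, closure = {P4, P6} → lossy.
Decomposition 3: common = {P4, P5, P6}, closure = {P4, P5, P6} → lossy.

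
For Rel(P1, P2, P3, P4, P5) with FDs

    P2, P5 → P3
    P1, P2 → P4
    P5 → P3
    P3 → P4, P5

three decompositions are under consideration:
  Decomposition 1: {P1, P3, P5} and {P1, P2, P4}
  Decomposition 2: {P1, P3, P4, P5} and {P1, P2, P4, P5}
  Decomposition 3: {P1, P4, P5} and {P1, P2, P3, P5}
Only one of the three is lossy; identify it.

Decomposition 1: common = {P1}, closure = {P1} → lossy.
Decomposition 2: common = {P1, P4, P5}, closure = {P1, P3, P4, P5} → lossless.
Decomposition 3: common = {P1, P5}, closure = {P1, P3, P4, P5} → lossless.

Decomposition 1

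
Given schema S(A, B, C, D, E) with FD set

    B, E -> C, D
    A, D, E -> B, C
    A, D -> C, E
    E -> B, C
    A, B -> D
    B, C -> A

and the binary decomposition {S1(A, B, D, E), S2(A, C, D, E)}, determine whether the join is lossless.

Yes

Common attributes: S1 ∩ S2 = {A, D, E}.
Closure of {A, D, E}: A, D, E → B, C applies, adding B, C. So (A, D, E)⁺ = {A, B, C, D, E}.
This closure contains every attribute of S1, so S1 ∩ S2 → S1. The join is lossless.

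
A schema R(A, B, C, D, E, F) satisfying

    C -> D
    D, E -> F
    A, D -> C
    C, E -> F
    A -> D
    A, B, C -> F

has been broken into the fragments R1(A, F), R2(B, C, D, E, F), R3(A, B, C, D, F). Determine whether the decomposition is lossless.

Chase test. Columns are A, B, C, D, E, F; row i has aⱼ where attribute j ∈ Ri, else bᵢⱼ.
Initial tableau (one row per fragment):
  row 1: a1 b12 b13 b14 b15 a6
  row 2: b21 a2 a3 a4 a5 a6
  row 3: a1 a2 a3 a4 b35 a6
Rows 1 and 3 agree on A; apply A→D and equate their D entries.
Rows 1 and 3 agree on A, D; apply A, D→C and equate their C entries.
No row becomes fully distinguished — the join is lossy.

No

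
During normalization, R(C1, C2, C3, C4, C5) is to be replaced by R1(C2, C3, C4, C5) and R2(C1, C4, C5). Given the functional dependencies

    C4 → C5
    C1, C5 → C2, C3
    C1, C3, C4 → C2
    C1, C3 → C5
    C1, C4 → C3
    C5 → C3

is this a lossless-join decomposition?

Common attributes: R1 ∩ R2 = {C4, C5}.
Closure of {C4, C5}: C5 → C3 applies, adding C3. So (C4, C5)⁺ = {C3, C4, C5}.
The closure contains neither all of R1 = {C2, C3, C4, C5} nor all of R2 = {C1, C4, C5}, so the common attributes are not a superkey of either fragment. The join is lossy.

No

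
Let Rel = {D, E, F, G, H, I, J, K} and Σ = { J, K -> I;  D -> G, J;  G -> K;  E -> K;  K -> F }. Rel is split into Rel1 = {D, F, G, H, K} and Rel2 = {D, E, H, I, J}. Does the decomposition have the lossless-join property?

Yes

Common attributes: Rel1 ∩ Rel2 = {D, H}.
Closure of {D, H}: D → G, J applies, adding G, J; G → K applies, adding K; K → F applies, adding F; J, K → I applies, adding I. So (D, H)⁺ = {D, F, G, H, I, J, K}.
This closure contains every attribute of Rel1, so Rel1 ∩ Rel2 → Rel1. The join is lossless.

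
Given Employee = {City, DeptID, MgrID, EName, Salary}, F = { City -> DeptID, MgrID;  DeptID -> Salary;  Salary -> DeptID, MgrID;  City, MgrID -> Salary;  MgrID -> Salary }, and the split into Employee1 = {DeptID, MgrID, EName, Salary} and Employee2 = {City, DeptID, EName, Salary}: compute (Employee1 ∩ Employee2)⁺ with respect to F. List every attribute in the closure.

DeptID, MgrID, EName, Salary

Employee1 ∩ Employee2 = {DeptID, EName, Salary}.
Salary → DeptID, MgrID applies, adding MgrID
Closure: {DeptID, MgrID, EName, Salary}.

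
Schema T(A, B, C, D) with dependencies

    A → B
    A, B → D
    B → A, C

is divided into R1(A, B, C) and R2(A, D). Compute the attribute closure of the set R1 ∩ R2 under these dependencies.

R1 ∩ R2 = {A}.
A → B applies, adding B
A, B → D applies, adding D
B → A, C applies, adding C
Closure: {A, B, C, D}.

A, B, C, D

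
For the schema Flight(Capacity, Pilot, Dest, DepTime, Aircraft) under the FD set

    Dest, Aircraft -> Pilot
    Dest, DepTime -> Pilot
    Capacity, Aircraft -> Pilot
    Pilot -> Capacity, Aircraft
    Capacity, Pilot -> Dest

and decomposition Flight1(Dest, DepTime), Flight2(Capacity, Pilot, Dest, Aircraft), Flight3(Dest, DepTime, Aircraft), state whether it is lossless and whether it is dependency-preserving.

Lossless test (chase): Rows 2 and 3 agree on Dest, Aircraft; apply Dest, Aircraft→Pilot and equate their Pilot entries. Rows 1 and 3 agree on Dest, DepTime; apply Dest, DepTime→Pilot and equate their Pilot entries. Rows 1 and 2 agree on Pilot; apply Pilot→Capacity, Aircraft and equate their Capacity, Aircraft entries. Rows 1 and 3 agree on Pilot; apply Pilot→Capacity, Aircraft and equate their Capacity, Aircraft entries. Row 1 is now all distinguished symbols — the join is lossless.
Dependency preservation: Dest, DepTime → Pilot is not contained in any single fragment, but the restricted closure of its left-hand side across the fragments still reaches the right-hand side; the remaining FDs each lie inside some fragment. All dependencies are preserved.

lossless and dependency-preserving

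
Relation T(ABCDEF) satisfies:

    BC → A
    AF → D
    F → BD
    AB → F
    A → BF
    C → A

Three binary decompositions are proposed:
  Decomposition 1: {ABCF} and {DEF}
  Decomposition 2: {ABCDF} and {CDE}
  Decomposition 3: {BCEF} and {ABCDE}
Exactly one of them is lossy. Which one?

Decomposition 1

Decomposition 1: common = {F}, closure = {BDF} → lossy.
Decomposition 2: common = {CD}, closure = {ABCDF} → lossless.
Decomposition 3: common = {BCE}, closure = {ABCDEF} → lossless.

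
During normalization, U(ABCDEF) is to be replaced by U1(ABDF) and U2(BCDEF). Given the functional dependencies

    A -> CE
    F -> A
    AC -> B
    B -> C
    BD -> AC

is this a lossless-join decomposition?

Yes

Common attributes: U1 ∩ U2 = {BDF}.
Closure of {BDF}: F → A applies, adding A; B → C applies, adding C; A → CE applies, adding E. So (BDF)⁺ = {ABCDEF}.
This closure contains every attribute of U1, so U1 ∩ U2 → U1. The join is lossless.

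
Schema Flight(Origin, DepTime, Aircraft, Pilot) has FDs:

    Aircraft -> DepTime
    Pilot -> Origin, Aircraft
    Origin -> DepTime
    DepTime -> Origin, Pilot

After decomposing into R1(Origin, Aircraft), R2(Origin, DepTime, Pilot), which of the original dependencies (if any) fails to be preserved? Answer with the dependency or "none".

none

Aircraft → DepTime: restricted closure across fragments reaches DepTime.
Pilot → Origin, Aircraft: restricted closure across fragments reaches Origin, Aircraft.
Origin → DepTime lies within R2.
DepTime → Origin, Pilot lies within R2.
Every dependency is enforceable on the fragments, so the decomposition is dependency-preserving.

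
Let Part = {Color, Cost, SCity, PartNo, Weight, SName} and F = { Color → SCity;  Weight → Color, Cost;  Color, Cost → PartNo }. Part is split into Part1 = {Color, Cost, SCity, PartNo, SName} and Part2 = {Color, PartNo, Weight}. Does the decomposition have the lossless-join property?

Common attributes: Part1 ∩ Part2 = {Color, PartNo}.
Closure of {Color, PartNo}: Color → SCity applies, adding SCity. So (Color, PartNo)⁺ = {Color, SCity, PartNo}.
The closure contains neither all of Part1 = {Color, Cost, SCity, PartNo, SName} nor all of Part2 = {Color, PartNo, Weight}, so the common attributes are not a superkey of either fragment. The join is lossy.

No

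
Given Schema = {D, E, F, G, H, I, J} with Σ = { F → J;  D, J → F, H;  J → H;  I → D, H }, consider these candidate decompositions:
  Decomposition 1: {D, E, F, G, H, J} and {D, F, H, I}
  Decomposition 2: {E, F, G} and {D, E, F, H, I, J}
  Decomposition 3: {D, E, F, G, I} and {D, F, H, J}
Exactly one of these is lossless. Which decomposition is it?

Decomposition 3

Decomposition 1: common = {D, F, H}, closure = {D, F, H, J} → lossy.
Decomposition 2: common = {E, F}, closure = {E, F, H, J} → lossy.
Decomposition 3: common = {D, F}, closure = {D, F, H, J} → lossless.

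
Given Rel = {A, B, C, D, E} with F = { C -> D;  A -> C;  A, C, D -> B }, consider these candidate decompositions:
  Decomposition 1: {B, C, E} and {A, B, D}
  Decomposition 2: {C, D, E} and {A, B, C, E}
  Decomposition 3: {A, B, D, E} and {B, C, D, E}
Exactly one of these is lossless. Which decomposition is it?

Decomposition 2

Decomposition 1: common = {B}, closure = {B} → lossy.
Decomposition 2: common = {C, E}, closure = {C, D, E} → lossless.
Decomposition 3: common = {B, D, E}, closure = {B, D, E} → lossy.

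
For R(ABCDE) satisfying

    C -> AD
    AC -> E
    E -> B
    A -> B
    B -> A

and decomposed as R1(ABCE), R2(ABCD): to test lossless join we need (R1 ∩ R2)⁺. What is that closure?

ABCDE

R1 ∩ R2 = {ABC}.
C → AD applies, adding D
AC → E applies, adding E
Closure: {ABCDE}.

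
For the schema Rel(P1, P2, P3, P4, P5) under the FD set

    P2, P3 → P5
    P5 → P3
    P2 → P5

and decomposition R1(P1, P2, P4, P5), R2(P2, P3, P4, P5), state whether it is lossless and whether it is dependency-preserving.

Lossless test: (P2, P4, P5)⁺ = {P2, P3, P4, P5}, which contains all of one fragment — lossless.
Dependency preservation: every FD's attributes lie within a single fragment, so each can be enforced locally — preserved.

lossless and dependency-preserving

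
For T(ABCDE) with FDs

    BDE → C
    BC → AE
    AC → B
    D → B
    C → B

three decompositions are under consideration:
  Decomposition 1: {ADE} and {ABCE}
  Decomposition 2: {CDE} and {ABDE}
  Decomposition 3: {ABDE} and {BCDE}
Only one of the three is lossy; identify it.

Decomposition 1: common = {AE}, closure = {AE} → lossy.
Decomposition 2: common = {DE}, closure = {ABCDE} → lossless.
Decomposition 3: common = {BDE}, closure = {ABCDE} → lossless.

Decomposition 1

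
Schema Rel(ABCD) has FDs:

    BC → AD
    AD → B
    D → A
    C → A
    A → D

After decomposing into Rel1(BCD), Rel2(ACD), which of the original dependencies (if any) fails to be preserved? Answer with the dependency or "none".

BC → AD: restricted closure across fragments reaches AD.
AD → B: restricted closure across fragments reaches B.
D → A lies within Rel2.
C → A lies within Rel2.
A → D lies within Rel2.
Every dependency is enforceable on the fragments, so the decomposition is dependency-preserving.

none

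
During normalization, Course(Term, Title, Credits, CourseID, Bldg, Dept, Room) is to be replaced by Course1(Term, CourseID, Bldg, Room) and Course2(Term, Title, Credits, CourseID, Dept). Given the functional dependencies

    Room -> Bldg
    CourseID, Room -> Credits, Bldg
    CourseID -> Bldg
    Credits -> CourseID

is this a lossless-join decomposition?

No

Common attributes: Course1 ∩ Course2 = {Term, CourseID}.
Closure of {Term, CourseID}: CourseID → Bldg applies, adding Bldg. So (Term, CourseID)⁺ = {Term, CourseID, Bldg}.
The closure contains neither all of Course1 = {Term, CourseID, Bldg, Room} nor all of Course2 = {Term, Title, Credits, CourseID, Dept}, so the common attributes are not a superkey of either fragment. The join is lossy.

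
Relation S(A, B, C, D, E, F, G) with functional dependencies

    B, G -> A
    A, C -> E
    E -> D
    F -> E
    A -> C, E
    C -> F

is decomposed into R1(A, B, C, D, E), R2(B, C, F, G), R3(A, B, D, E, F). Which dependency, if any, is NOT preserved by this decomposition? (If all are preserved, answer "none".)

B, G -> A

Check B, G → A: no single fragment contains all of {A, B, G}, and the restricted closure of {B, G} across the fragments never reaches {A}.
A, C → E is preserved.
E → D is preserved.
F → E is preserved.
A → C, E is preserved.
C → F is preserved.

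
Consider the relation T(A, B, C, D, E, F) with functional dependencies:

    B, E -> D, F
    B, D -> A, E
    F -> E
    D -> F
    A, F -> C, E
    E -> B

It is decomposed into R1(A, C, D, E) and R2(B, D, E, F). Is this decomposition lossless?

Yes

Common attributes: R1 ∩ R2 = {D, E}.
Closure of {D, E}: D → F applies, adding F; E → B applies, adding B; B, D → A, E applies, adding A; A, F → C, E applies, adding C. So (D, E)⁺ = {A, B, C, D, E, F}.
This closure contains every attribute of R1, so R1 ∩ R2 → R1. The join is lossless.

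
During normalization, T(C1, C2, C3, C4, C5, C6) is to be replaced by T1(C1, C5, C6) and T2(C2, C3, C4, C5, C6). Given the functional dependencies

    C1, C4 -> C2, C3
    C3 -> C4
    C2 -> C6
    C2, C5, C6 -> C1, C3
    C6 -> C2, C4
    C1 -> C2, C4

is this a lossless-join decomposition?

Yes

Common attributes: T1 ∩ T2 = {C5, C6}.
Closure of {C5, C6}: C6 → C2, C4 applies, adding C2, C4; C2, C5, C6 → C1, C3 applies, adding C1, C3. So (C5, C6)⁺ = {C1, C2, C3, C4, C5, C6}.
This closure contains every attribute of T1, so T1 ∩ T2 → T1. The join is lossless.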